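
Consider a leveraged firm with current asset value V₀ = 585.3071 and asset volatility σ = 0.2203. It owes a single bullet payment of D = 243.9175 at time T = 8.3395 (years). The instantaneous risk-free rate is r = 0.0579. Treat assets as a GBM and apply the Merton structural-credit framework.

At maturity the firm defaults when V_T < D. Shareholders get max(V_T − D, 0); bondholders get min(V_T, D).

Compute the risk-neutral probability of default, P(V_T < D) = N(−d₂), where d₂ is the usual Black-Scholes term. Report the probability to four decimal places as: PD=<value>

d₁ = [ln(V₀/D) + (r + σ²/2)T] / (σ√T)
   = [ln(585.3071/243.9175) + (0.0579 + 0.5·0.2203²)·8.3395] / (0.2203·√8.3395)
   = [0.875307 + 0.685224] / 0.636187 = 2.452944
d₂ = d₁ − σ√T = 2.452944 − 0.636187 = 1.816758
risk-neutral PD = N(−d₂) = N(-1.816758) = 0.034627

PD=0.0346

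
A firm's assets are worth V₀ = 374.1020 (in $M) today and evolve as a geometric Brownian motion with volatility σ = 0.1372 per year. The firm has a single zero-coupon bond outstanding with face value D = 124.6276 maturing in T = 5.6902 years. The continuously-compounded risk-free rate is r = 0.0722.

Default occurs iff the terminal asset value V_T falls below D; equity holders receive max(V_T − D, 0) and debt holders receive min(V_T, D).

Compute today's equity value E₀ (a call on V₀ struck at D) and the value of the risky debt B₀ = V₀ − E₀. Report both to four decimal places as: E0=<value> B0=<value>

E0=291.4617 B0=82.6403

d₁ = [ln(V₀/D) + (r + σ²/2)T] / (σ√T)
   = [ln(374.1020/124.6276) + (0.0722 + 0.5·0.1372²)·5.6902] / (0.1372·√5.6902)
   = [1.099198 + 0.464388] / 0.327279 = 4.777537
d₂ = d₁ − σ√T = 4.777537 − 0.327279 = 4.450258
N(d₁) = 0.999999,  N(d₂) = 0.999996,  e^(−rT) = 0.663098
E₀ = V₀·N(d₁) − D·e^(−rT)·N(d₂)
   = 374.1020·0.999999 − 124.6276·0.663098·0.999996 = 291.461706
B₀ = V₀ − E₀ = 374.1020 − 291.461706 = 82.640294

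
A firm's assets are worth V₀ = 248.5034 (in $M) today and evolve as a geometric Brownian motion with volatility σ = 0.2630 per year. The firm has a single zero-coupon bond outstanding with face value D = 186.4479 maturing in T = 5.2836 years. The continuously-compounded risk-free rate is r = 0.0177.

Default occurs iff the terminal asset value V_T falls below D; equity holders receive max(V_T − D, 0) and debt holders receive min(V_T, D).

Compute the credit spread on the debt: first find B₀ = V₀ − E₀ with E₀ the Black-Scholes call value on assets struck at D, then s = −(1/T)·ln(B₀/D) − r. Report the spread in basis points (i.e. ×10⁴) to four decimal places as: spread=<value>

d₁ = [ln(V₀/D) + (r + σ²/2)T] / (σ√T)
   = [ln(248.5034/186.4479) + (0.0177 + 0.5·0.2630²)·5.2836] / (0.2630·√5.2836)
   = [0.287305 + 0.276250] / 0.604534 = 0.932214
d₂ = d₁ − σ√T = 0.932214 − 0.604534 = 0.327680
N(d₁) = 0.824387,  N(d₂) = 0.628423,  e^(−rT) = 0.910720
E₀ = V₀·N(d₁) − D·e^(−rT)·N(d₂)
   = 248.5034·0.824387 − 186.4479·0.910720·0.628423 = 98.155563
B₀ = V₀ − E₀ = 248.5034 − 98.155563 = 150.347837
spread = −(1/T)·ln(B₀/D) − r = −(1/5.2836)·ln(150.347837/186.4479) − 0.0177 = 0.02302987
in basis points: 0.02302987 × 10⁴ = 230.2987 bp

spread=230.2987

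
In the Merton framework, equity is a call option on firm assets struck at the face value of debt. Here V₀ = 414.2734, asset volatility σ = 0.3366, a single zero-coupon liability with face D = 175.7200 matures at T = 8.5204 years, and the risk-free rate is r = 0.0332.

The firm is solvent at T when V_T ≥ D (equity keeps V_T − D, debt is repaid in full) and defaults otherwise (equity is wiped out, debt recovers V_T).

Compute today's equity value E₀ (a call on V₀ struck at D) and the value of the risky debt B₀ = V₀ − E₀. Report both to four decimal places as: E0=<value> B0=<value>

E0=294.7561 B0=119.5173

d₁ = [ln(V₀/D) + (r + σ²/2)T] / (σ√T)
   = [ln(414.2734/175.7200) + (0.0332 + 0.5·0.3366²)·8.5204] / (0.3366·√8.5204)
   = [0.857634 + 0.765556] / 0.982526 = 1.652058
d₂ = d₁ − σ√T = 1.652058 − 0.982526 = 0.669532
N(d₁) = 0.950739,  N(d₂) = 0.748422,  e^(−rT) = 0.753612
E₀ = V₀·N(d₁) − D·e^(−rT)·N(d₂)
   = 414.2734·0.950739 − 175.7200·0.753612·0.748422 = 294.756150
B₀ = V₀ − E₀ = 414.2734 − 294.756150 = 119.517250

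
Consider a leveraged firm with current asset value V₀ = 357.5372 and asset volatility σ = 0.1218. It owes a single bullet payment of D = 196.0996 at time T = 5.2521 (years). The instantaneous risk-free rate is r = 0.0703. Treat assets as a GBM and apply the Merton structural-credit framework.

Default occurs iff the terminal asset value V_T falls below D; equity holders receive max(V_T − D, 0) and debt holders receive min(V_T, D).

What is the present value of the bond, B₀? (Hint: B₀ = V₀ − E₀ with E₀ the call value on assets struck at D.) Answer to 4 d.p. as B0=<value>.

d₁ = [ln(V₀/D) + (r + σ²/2)T] / (σ√T)
   = [ln(357.5372/196.0996) + (0.0703 + 0.5·0.1218²)·5.2521] / (0.1218·√5.2521)
   = [0.600617 + 0.408181] / 0.279135 = 3.614017
d₂ = d₁ − σ√T = 3.614017 − 0.279135 = 3.334882
N(d₁) = 0.999849,  N(d₂) = 0.999573,  e^(−rT) = 0.691271
E₀ = V₀·N(d₁) − D·e^(−rT)·N(d₂)
   = 357.5372·0.999849 − 196.0996·0.691271·0.999573 = 221.983079
B₀ = V₀ − E₀ = 357.5372 − 221.983079 = 135.554121

B0=135.5541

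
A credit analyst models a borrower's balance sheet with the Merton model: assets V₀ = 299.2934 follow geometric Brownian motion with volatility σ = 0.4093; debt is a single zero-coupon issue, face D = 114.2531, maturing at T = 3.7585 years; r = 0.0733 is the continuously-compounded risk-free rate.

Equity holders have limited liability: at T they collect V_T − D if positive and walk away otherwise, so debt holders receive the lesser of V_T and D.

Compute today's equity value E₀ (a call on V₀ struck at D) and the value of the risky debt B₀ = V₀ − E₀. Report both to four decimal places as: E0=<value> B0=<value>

E0=215.6284 B0=83.6650

d₁ = [ln(V₀/D) + (r + σ²/2)T] / (σ√T)
   = [ln(299.2934/114.2531) + (0.0733 + 0.5·0.4093²)·3.7585] / (0.4093·√3.7585)
   = [0.963008 + 0.590322] / 0.793504 = 1.957559
d₂ = d₁ − σ√T = 1.957559 − 0.793504 = 1.164055
N(d₁) = 0.974859,  N(d₂) = 0.877799,  e^(−rT) = 0.759194
E₀ = V₀·N(d₁) − D·e^(−rT)·N(d₂)
   = 299.2934·0.974859 − 114.2531·0.759194·0.877799 = 215.628370
B₀ = V₀ − E₀ = 299.2934 − 215.628370 = 83.665030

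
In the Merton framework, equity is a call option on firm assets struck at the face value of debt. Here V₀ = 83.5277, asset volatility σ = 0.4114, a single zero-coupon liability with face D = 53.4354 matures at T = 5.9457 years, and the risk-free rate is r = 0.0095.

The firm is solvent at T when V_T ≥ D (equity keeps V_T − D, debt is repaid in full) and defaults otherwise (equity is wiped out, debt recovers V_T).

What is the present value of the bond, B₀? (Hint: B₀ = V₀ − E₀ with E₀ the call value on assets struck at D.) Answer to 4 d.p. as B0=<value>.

B0=38.4390

d₁ = [ln(V₀/D) + (r + σ²/2)T] / (σ√T)
   = [ln(83.5277/53.4354) + (0.0095 + 0.5·0.4114²)·5.9457] / (0.4114·√5.9457)
   = [0.446705 + 0.559639] / 1.003150 = 1.003184
d₂ = d₁ − σ√T = 1.003184 − 1.003150 = 0.000034
N(d₁) = 0.842114,  N(d₂) = 0.500014,  e^(−rT) = 0.945081
E₀ = V₀·N(d₁) − D·e^(−rT)·N(d₂)
   = 83.5277·0.842114 − 53.4354·0.945081·0.500014 = 45.088749
B₀ = V₀ − E₀ = 83.5277 − 45.088749 = 38.438951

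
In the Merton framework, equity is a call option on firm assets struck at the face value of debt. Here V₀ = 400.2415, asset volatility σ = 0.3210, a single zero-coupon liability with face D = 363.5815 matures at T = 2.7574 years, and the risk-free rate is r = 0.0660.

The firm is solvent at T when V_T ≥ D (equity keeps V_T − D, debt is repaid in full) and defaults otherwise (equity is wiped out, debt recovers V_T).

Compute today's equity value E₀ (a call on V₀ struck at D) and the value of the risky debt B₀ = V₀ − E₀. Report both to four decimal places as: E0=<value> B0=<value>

d₁ = [ln(V₀/D) + (r + σ²/2)T] / (σ√T)
   = [ln(400.2415/363.5815) + (0.0660 + 0.5·0.3210²)·2.7574] / (0.3210·√2.7574)
   = [0.096065 + 0.324051] / 0.533034 = 0.788159
d₂ = d₁ − σ√T = 0.788159 − 0.533034 = 0.255125
N(d₁) = 0.784698,  N(d₂) = 0.600687,  e^(−rT) = 0.833611
E₀ = V₀·N(d₁) − D·e^(−rT)·N(d₂)
   = 400.2415·0.784698 − 363.5815·0.833611·0.600687 = 132.009303
B₀ = V₀ − E₀ = 400.2415 − 132.009303 = 268.232197

E0=132.0093 B0=268.2322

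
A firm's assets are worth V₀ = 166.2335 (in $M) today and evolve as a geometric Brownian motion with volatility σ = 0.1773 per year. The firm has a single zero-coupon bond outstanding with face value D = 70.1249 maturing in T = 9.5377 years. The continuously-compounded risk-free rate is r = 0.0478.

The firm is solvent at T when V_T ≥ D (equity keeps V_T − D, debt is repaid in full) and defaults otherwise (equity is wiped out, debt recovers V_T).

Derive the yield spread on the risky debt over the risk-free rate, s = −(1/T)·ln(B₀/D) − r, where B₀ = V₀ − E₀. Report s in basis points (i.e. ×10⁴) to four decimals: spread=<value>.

d₁ = [ln(V₀/D) + (r + σ²/2)T] / (σ√T)
   = [ln(166.2335/70.1249) + (0.0478 + 0.5·0.1773²)·9.5377] / (0.1773·√9.5377)
   = [0.863115 + 0.605812] / 0.547559 = 2.682686
d₂ = d₁ − σ√T = 2.682686 − 0.547559 = 2.135128
N(d₁) = 0.996348,  N(d₂) = 0.983625,  e^(−rT) = 0.633876
E₀ = V₀·N(d₁) − D·e^(−rT)·N(d₂)
   = 166.2335·0.996348 − 70.1249·0.633876·0.983625 = 121.903874
B₀ = V₀ − E₀ = 166.2335 − 121.903874 = 44.329626
spread = −(1/T)·ln(B₀/D) − r = −(1/9.5377)·ln(44.329626/70.1249) − 0.0478 = 0.00028546
in basis points: 0.00028546 × 10⁴ = 2.8546 bp

spread=2.8546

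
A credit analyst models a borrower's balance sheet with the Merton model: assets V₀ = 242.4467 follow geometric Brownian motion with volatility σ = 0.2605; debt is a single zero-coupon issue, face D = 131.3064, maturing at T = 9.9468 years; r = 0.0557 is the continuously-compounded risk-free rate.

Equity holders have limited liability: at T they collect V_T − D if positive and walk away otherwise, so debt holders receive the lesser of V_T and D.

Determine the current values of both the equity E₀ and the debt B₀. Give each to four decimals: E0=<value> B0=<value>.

E0=170.6602 B0=71.7865

d₁ = [ln(V₀/D) + (r + σ²/2)T] / (σ√T)
   = [ln(242.4467/131.3064) + (0.0557 + 0.5·0.2605²)·9.9468] / (0.2605·√9.9468)
   = [0.613248 + 0.891533] / 0.821579 = 1.831572
d₂ = d₁ − σ√T = 1.831572 − 0.821579 = 1.009993
N(d₁) = 0.966492,  N(d₂) = 0.843751,  e^(−rT) = 0.574625
E₀ = V₀·N(d₁) − D·e^(−rT)·N(d₂)
   = 242.4467·0.966492 − 131.3064·0.574625·0.843751 = 170.660214
B₀ = V₀ − E₀ = 242.4467 − 170.660214 = 71.786486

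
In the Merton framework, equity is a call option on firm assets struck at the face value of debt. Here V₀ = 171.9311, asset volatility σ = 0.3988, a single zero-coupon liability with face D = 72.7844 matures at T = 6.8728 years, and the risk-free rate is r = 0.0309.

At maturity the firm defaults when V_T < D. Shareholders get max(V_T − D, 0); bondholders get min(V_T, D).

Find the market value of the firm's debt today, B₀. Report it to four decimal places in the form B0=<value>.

B0=51.2055

d₁ = [ln(V₀/D) + (r + σ²/2)T] / (σ√T)
   = [ln(171.9311/72.7844) + (0.0309 + 0.5·0.3988²)·6.8728] / (0.3988·√6.8728)
   = [0.859592 + 0.758900] / 1.045495 = 1.548062
d₂ = d₁ − σ√T = 1.548062 − 1.045495 = 0.502567
N(d₁) = 0.939196,  N(d₂) = 0.692366,  e^(−rT) = 0.808666
E₀ = V₀·N(d₁) − D·e^(−rT)·N(d₂)
   = 171.9311·0.939196 − 72.7844·0.808666·0.692366 = 120.725623
B₀ = V₀ − E₀ = 171.9311 − 120.725623 = 51.205477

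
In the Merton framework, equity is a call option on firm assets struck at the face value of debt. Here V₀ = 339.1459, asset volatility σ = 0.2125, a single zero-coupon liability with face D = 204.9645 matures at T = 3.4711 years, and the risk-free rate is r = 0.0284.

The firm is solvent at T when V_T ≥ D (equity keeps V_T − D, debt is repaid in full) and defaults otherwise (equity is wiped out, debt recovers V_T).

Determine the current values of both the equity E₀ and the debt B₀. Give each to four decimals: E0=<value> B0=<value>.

d₁ = [ln(V₀/D) + (r + σ²/2)T] / (σ√T)
   = [ln(339.1459/204.9645) + (0.0284 + 0.5·0.2125²)·3.4711] / (0.2125·√3.4711)
   = [0.503594 + 0.176950] / 0.395906 = 1.718951
d₂ = d₁ − σ√T = 1.718951 − 0.395906 = 1.323045
N(d₁) = 0.957188,  N(d₂) = 0.907090,  e^(−rT) = 0.906124
E₀ = V₀·N(d₁) − D·e^(−rT)·N(d₂)
   = 339.1459·0.957188 − 204.9645·0.906124·0.907090 = 156.158871
B₀ = V₀ − E₀ = 339.1459 − 156.158871 = 182.987029

E0=156.1589 B0=182.9870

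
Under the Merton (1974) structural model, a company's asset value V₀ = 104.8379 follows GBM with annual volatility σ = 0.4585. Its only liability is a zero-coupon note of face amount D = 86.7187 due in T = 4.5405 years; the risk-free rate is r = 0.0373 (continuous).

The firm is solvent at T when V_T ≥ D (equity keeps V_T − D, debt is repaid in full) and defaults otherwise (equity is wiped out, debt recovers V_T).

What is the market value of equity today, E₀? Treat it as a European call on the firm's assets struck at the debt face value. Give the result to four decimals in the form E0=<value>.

E0=51.2107

d₁ = [ln(V₀/D) + (r + σ²/2)T] / (σ√T)
   = [ln(104.8379/86.7187) + (0.0373 + 0.5·0.4585²)·4.5405] / (0.4585·√4.5405)
   = [0.189746 + 0.646618] / 0.976992 = 0.856059
d₂ = d₁ − σ√T = 0.856059 − 0.976992 = -0.120933
N(d₁) = 0.804018,  N(d₂) = 0.451872,  e^(−rT) = 0.844204
E₀ = V₀·N(d₁) − D·e^(−rT)·N(d₂)
   = 104.8379·0.804018 − 86.7187·0.844204·0.451872 = 51.210722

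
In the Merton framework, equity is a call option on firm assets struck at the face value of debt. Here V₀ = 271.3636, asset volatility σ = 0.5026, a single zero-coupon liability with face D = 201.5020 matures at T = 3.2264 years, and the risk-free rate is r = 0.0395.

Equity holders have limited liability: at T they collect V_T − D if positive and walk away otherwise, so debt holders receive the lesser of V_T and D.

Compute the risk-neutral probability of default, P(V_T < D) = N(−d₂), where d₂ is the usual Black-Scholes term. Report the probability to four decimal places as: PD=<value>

PD=0.4922

d₁ = [ln(V₀/D) + (r + σ²/2)T] / (σ√T)
   = [ln(271.3636/201.5020) + (0.0395 + 0.5·0.5026²)·3.2264] / (0.5026·√3.2264)
   = [0.297660 + 0.534948] / 0.902779 = 0.922272
d₂ = d₁ − σ√T = 0.922272 − 0.902779 = 0.019493
risk-neutral PD = N(−d₂) = N(-0.019493) = 0.492224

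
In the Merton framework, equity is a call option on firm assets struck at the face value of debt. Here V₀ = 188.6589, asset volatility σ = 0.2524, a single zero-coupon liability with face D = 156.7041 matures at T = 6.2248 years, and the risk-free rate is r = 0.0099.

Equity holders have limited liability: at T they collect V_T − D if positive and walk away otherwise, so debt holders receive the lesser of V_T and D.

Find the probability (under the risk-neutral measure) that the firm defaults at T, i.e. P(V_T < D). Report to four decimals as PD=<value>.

d₁ = [ln(V₀/D) + (r + σ²/2)T] / (σ√T)
   = [ln(188.6589/156.7041) + (0.0099 + 0.5·0.2524²)·6.2248] / (0.2524·√6.2248)
   = [0.185581 + 0.259903] / 0.629727 = 0.707425
d₂ = d₁ − σ√T = 0.707425 − 0.629727 = 0.077699
risk-neutral PD = N(−d₂) = N(-0.077699) = 0.469034

PD=0.4690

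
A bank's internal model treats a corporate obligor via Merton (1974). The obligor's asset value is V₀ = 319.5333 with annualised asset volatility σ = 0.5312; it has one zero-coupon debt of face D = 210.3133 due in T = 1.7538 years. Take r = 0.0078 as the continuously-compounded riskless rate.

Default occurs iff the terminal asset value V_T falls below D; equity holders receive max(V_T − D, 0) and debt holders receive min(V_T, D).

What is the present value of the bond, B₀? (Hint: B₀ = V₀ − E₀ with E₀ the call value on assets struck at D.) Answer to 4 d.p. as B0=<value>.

B0=178.5775

d₁ = [ln(V₀/D) + (r + σ²/2)T] / (σ√T)
   = [ln(319.5333/210.3133) + (0.0078 + 0.5·0.5312²)·1.7538] / (0.5312·√1.7538)
   = [0.418263 + 0.261118] / 0.703474 = 0.965751
d₂ = d₁ − σ√T = 0.965751 − 0.703474 = 0.262277
N(d₁) = 0.832916,  N(d₂) = 0.603446,  e^(−rT) = 0.986414
E₀ = V₀·N(d₁) − D·e^(−rT)·N(d₂)
   = 319.5333·0.832916 − 210.3133·0.986414·0.603446 = 140.955846
B₀ = V₀ − E₀ = 319.5333 − 140.955846 = 178.577454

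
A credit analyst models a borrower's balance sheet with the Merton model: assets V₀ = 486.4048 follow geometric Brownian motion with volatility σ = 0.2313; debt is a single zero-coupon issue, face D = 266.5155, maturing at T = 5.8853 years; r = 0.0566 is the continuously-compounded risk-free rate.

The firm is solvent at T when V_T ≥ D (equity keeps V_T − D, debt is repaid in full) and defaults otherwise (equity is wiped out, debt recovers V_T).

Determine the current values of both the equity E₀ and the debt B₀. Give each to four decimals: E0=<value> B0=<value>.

d₁ = [ln(V₀/D) + (r + σ²/2)T] / (σ√T)
   = [ln(486.4048/266.5155) + (0.0566 + 0.5·0.2313²)·5.8853] / (0.2313·√5.8853)
   = [0.601609 + 0.490539] / 0.561125 = 1.946352
d₂ = d₁ − σ√T = 1.946352 − 0.561125 = 1.385227
N(d₁) = 0.974194,  N(d₂) = 0.917008,  e^(−rT) = 0.716693
E₀ = V₀·N(d₁) − D·e^(−rT)·N(d₂)
   = 486.4048·0.974194 − 266.5155·0.716693·0.917008 = 298.694986
B₀ = V₀ − E₀ = 486.4048 − 298.694986 = 187.709814

E0=298.6950 B0=187.7098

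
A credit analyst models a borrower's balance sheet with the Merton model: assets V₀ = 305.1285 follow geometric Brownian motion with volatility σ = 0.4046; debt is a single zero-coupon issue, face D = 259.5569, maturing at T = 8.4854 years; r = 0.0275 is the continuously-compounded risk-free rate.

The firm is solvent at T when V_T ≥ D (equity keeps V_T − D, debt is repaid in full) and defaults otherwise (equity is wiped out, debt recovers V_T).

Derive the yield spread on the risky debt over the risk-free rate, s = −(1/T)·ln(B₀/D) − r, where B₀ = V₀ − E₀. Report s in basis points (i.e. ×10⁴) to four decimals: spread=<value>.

d₁ = [ln(V₀/D) + (r + σ²/2)T] / (σ√T)
   = [ln(305.1285/259.5569) + (0.0275 + 0.5·0.4046²)·8.4854] / (0.4046·√8.4854)
   = [0.161757 + 0.927883] / 1.178588 = 0.924530
d₂ = d₁ − σ√T = 0.924530 − 1.178588 = -0.254058
N(d₁) = 0.822395,  N(d₂) = 0.399725,  e^(−rT) = 0.791878
E₀ = V₀·N(d₁) − D·e^(−rT)·N(d₂)
   = 305.1285·0.822395 − 259.5569·0.791878·0.399725 = 168.777623
B₀ = V₀ − E₀ = 305.1285 − 168.777623 = 136.350877
spread = −(1/T)·ln(B₀/D) − r = −(1/8.4854)·ln(136.350877/259.5569) − 0.0275 = 0.04836495
in basis points: 0.04836495 × 10⁴ = 483.6495 bp

spread=483.6495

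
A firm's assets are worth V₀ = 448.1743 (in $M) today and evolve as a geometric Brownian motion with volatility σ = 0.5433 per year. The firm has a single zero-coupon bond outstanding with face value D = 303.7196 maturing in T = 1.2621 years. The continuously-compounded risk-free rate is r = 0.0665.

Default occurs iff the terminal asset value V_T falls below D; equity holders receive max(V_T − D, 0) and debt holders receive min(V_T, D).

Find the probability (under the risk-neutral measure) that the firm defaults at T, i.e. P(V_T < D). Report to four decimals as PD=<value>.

d₁ = [ln(V₀/D) + (r + σ²/2)T] / (σ√T)
   = [ln(448.1743/303.7196) + (0.0665 + 0.5·0.5433²)·1.2621] / (0.5433·√1.2621)
   = [0.389077 + 0.270200] / 0.610361 = 1.080143
d₂ = d₁ − σ√T = 1.080143 − 0.610361 = 0.469783
risk-neutral PD = N(−d₂) = N(-0.469783) = 0.319255

PD=0.3193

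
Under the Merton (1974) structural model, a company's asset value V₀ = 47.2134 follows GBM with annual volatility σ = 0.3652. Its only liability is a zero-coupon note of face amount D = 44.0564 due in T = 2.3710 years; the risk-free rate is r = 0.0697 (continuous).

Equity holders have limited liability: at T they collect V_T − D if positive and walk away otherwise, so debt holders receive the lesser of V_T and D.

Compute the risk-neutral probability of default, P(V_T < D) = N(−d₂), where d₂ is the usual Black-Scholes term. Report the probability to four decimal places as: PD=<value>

d₁ = [ln(V₀/D) + (r + σ²/2)T] / (σ√T)
   = [ln(47.2134/44.0564) + (0.0697 + 0.5·0.3652²)·2.3710] / (0.3652·√2.3710)
   = [0.069207 + 0.323370] / 0.562337 = 0.698117
d₂ = d₁ − σ√T = 0.698117 − 0.562337 = 0.135781
risk-neutral PD = N(−d₂) = N(-0.135781) = 0.445997

PD=0.4460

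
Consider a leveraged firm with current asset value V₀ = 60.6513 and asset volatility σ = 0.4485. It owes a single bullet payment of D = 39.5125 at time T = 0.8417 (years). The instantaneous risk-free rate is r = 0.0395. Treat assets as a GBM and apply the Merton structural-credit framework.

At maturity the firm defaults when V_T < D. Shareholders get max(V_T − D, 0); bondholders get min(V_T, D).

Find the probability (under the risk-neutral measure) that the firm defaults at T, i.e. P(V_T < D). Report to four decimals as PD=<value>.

d₁ = [ln(V₀/D) + (r + σ²/2)T] / (σ√T)
   = [ln(60.6513/39.5125) + (0.0395 + 0.5·0.4485²)·0.8417] / (0.4485·√0.8417)
   = [0.428524 + 0.117902] / 0.411473 = 1.327976
d₂ = d₁ − σ√T = 1.327976 − 0.411473 = 0.916503
risk-neutral PD = N(−d₂) = N(-0.916503) = 0.179701

PD=0.1797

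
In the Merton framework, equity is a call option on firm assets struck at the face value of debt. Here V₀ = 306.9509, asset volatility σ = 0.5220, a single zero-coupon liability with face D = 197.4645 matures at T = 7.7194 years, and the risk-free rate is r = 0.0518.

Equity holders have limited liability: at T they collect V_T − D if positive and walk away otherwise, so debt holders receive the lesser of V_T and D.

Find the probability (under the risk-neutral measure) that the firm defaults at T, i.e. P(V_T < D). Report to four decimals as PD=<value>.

d₁ = [ln(V₀/D) + (r + σ²/2)T] / (σ√T)
   = [ln(306.9509/197.4645) + (0.0518 + 0.5·0.5220²)·7.7194] / (0.5220·√7.7194)
   = [0.441129 + 1.451571] / 1.450315 = 1.305027
d₂ = d₁ − σ√T = 1.305027 − 1.450315 = -0.145287
risk-neutral PD = N(−d₂) = N(0.145287) = 0.557758

PD=0.5578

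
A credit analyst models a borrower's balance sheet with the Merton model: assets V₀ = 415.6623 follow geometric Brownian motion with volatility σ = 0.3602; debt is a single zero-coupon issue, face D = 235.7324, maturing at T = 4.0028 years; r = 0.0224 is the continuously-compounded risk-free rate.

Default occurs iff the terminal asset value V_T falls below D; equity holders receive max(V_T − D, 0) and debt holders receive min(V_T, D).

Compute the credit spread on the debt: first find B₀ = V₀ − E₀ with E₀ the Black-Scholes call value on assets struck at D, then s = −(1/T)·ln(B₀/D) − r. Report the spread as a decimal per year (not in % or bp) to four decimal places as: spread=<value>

d₁ = [ln(V₀/D) + (r + σ²/2)T] / (σ√T)
   = [ln(415.6623/235.7324) + (0.0224 + 0.5·0.3602²)·4.0028] / (0.3602·√4.0028)
   = [0.567176 + 0.349332] / 0.720652 = 1.271776
d₂ = d₁ − σ√T = 1.271776 − 0.720652 = 0.551124
N(d₁) = 0.898274,  N(d₂) = 0.709226,  e^(−rT) = 0.914239
E₀ = V₀·N(d₁) − D·e^(−rT)·N(d₂)
   = 415.6623·0.898274 − 235.7324·0.914239·0.709226 = 220.529110
B₀ = V₀ − E₀ = 415.6623 − 220.529110 = 195.133190
spread = −(1/T)·ln(B₀/D) − r = −(1/4.0028)·ln(195.133190/235.7324) − 0.0224 = 0.02482067

spread=0.0248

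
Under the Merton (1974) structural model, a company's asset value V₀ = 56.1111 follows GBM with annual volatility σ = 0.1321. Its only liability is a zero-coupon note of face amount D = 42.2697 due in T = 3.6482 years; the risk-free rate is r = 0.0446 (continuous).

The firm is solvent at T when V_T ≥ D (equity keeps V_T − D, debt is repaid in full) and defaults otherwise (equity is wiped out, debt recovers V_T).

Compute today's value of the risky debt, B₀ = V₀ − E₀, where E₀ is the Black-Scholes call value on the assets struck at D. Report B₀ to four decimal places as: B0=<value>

d₁ = [ln(V₀/D) + (r + σ²/2)T] / (σ√T)
   = [ln(56.1111/42.2697) + (0.0446 + 0.5·0.1321²)·3.6482] / (0.1321·√3.6482)
   = [0.283263 + 0.194541] / 0.252314 = 1.893685
d₂ = d₁ − σ√T = 1.893685 − 0.252314 = 1.641371
N(d₁) = 0.970867,  N(d₂) = 0.949640,  e^(−rT) = 0.849838
E₀ = V₀·N(d₁) − D·e^(−rT)·N(d₂)
   = 56.1111·0.970867 − 42.2697·0.849838·0.949640 = 20.363062
B₀ = V₀ − E₀ = 56.1111 − 20.363062 = 35.748038

B0=35.7480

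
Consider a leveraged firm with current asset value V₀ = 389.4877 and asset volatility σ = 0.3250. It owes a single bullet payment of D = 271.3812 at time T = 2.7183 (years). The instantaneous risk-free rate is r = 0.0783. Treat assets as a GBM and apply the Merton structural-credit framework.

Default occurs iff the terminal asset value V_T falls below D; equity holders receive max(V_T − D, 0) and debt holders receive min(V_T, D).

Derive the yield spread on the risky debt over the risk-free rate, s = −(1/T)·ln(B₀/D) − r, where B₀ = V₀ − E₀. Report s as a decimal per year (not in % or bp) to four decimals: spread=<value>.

spread=0.0191

d₁ = [ln(V₀/D) + (r + σ²/2)T] / (σ√T)
   = [ln(389.4877/271.3812) + (0.0783 + 0.5·0.3250²)·2.7183] / (0.3250·√2.7183)
   = [0.361308 + 0.356403] / 0.535836 = 1.339422
d₂ = d₁ − σ√T = 1.339422 − 0.535836 = 0.803586
N(d₁) = 0.909783,  N(d₂) = 0.789182,  e^(−rT) = 0.808283
E₀ = V₀·N(d₁) − D·e^(−rT)·N(d₂)
   = 389.4877·0.909783 − 271.3812·0.808283·0.789182 = 181.240129
B₀ = V₀ − E₀ = 389.4877 − 181.240129 = 208.247571
spread = −(1/T)·ln(B₀/D) − r = −(1/2.7183)·ln(208.247571/271.3812) − 0.0783 = 0.01911267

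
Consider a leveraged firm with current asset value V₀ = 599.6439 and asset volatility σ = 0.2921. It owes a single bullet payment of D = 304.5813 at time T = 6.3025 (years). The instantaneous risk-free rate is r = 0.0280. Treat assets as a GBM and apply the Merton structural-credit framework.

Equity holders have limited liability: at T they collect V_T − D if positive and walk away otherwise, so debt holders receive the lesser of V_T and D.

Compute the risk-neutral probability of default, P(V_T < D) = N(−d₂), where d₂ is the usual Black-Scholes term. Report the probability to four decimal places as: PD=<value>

PD=0.2125

d₁ = [ln(V₀/D) + (r + σ²/2)T] / (σ√T)
   = [ln(599.6439/304.5813) + (0.0280 + 0.5·0.2921²)·6.3025] / (0.2921·√6.3025)
   = [0.677398 + 0.445342] / 0.733311 = 1.531057
d₂ = d₁ − σ√T = 1.531057 − 0.733311 = 0.797746
risk-neutral PD = N(−d₂) = N(-0.797746) = 0.212509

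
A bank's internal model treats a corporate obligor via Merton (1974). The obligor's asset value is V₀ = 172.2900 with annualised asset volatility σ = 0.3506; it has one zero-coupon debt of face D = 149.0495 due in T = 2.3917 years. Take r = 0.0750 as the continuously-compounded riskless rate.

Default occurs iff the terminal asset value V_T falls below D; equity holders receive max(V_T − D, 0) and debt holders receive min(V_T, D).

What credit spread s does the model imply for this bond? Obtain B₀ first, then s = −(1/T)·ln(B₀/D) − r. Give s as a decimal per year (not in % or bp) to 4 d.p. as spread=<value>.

spread=0.0467

d₁ = [ln(V₀/D) + (r + σ²/2)T] / (σ√T)
   = [ln(172.2900/149.0495) + (0.0750 + 0.5·0.3506²)·2.3917] / (0.3506·√2.3917)
   = [0.144901 + 0.326372] / 0.542207 = 0.869174
d₂ = d₁ − σ√T = 0.869174 − 0.542207 = 0.326967
N(d₁) = 0.807624,  N(d₂) = 0.628154,  e^(−rT) = 0.835790
E₀ = V₀·N(d₁) − D·e^(−rT)·N(d₂)
   = 172.2900·0.807624 − 149.0495·0.835790·0.628154 = 60.893864
B₀ = V₀ − E₀ = 172.2900 − 60.893864 = 111.396136
spread = −(1/T)·ln(B₀/D) − r = −(1/2.3917)·ln(111.396136/149.0495) − 0.0750 = 0.04674848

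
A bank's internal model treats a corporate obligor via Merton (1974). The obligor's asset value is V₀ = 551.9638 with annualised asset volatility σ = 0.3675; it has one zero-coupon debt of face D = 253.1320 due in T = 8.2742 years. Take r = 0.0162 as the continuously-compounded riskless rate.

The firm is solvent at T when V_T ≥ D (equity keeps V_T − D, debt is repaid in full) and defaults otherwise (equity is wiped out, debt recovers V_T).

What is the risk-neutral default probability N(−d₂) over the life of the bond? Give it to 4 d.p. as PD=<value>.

d₁ = [ln(V₀/D) + (r + σ²/2)T] / (σ√T)
   = [ln(551.9638/253.1320) + (0.0162 + 0.5·0.3675²)·8.2742] / (0.3675·√8.2742)
   = [0.779571 + 0.692783] / 1.057110 = 1.392811
d₂ = d₁ − σ√T = 1.392811 − 1.057110 = 0.335700
risk-neutral PD = N(−d₂) = N(-0.335700) = 0.368548

PD=0.3685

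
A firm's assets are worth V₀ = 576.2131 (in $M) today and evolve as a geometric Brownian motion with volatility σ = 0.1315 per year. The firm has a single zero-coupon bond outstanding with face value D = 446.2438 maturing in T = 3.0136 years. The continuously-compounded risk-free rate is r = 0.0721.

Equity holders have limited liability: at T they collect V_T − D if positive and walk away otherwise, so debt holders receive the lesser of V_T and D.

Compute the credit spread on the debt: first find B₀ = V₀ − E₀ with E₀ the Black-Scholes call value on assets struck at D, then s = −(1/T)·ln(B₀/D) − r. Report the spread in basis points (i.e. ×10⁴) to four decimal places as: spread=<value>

spread=6.6841

d₁ = [ln(V₀/D) + (r + σ²/2)T] / (σ√T)
   = [ln(576.2131/446.2438) + (0.0721 + 0.5·0.1315²)·3.0136] / (0.1315·√3.0136)
   = [0.255612 + 0.243337] / 0.228280 = 2.185684
d₂ = d₁ − σ√T = 2.185684 − 0.228280 = 1.957403
N(d₁) = 0.985581,  N(d₂) = 0.974850,  e^(−rT) = 0.804704
E₀ = V₀·N(d₁) − D·e^(−rT)·N(d₂)
   = 576.2131·0.985581 − 446.2438·0.804704·0.974850 = 217.841452
B₀ = V₀ − E₀ = 576.2131 − 217.841452 = 358.371648
spread = −(1/T)·ln(B₀/D) − r = −(1/3.0136)·ln(358.371648/446.2438) − 0.0721 = 0.00066841
in basis points: 0.00066841 × 10⁴ = 6.6841 bp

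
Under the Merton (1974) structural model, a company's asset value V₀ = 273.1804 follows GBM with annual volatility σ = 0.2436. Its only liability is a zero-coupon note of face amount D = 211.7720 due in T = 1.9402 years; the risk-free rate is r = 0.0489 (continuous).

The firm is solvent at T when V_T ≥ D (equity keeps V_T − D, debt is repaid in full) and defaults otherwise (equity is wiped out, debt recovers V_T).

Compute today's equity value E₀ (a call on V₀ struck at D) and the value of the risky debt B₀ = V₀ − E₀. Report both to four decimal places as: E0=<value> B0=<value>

E0=86.6429 B0=186.5375

d₁ = [ln(V₀/D) + (r + σ²/2)T] / (σ√T)
   = [ln(273.1804/211.7720) + (0.0489 + 0.5·0.2436²)·1.9402] / (0.2436·√1.9402)
   = [0.254622 + 0.152442] / 0.339313 = 1.199673
d₂ = d₁ − σ√T = 1.199673 − 0.339313 = 0.860360
N(d₁) = 0.884867,  N(d₂) = 0.805205,  e^(−rT) = 0.909486
E₀ = V₀·N(d₁) − D·e^(−rT)·N(d₂)
   = 273.1804·0.884867 − 211.7720·0.909486·0.805205 = 86.642912
B₀ = V₀ − E₀ = 273.1804 − 86.642912 = 186.537488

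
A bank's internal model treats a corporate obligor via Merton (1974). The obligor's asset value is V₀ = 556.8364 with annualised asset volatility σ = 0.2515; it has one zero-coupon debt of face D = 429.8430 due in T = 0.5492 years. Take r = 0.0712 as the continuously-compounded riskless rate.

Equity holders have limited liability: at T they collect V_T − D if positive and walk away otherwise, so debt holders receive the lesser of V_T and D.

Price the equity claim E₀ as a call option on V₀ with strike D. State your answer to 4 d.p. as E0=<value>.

d₁ = [ln(V₀/D) + (r + σ²/2)T] / (σ√T)
   = [ln(556.8364/429.8430) + (0.0712 + 0.5·0.2515²)·0.5492] / (0.2515·√0.5492)
   = [0.258851 + 0.056472] / 0.186382 = 1.691816
d₂ = d₁ − σ√T = 1.691816 − 0.186382 = 1.505434
N(d₁) = 0.954659,  N(d₂) = 0.933894,  e^(−rT) = 0.961652
E₀ = V₀·N(d₁) − D·e^(−rT)·N(d₂)
   = 556.8364·0.954659 − 429.8430·0.961652·0.933894 = 145.555545

E0=145.5555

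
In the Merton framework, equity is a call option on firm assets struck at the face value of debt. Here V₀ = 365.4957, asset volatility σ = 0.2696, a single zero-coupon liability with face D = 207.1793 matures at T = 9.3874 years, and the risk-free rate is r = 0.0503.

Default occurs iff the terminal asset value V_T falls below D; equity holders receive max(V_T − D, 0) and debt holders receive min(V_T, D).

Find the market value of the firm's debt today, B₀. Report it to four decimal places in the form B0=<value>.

d₁ = [ln(V₀/D) + (r + σ²/2)T] / (σ√T)
   = [ln(365.4957/207.1793) + (0.0503 + 0.5·0.2696²)·9.3874] / (0.2696·√9.3874)
   = [0.567670 + 0.813344] / 0.826024 = 1.671881
d₂ = d₁ − σ√T = 1.671881 − 0.826024 = 0.845858
N(d₁) = 0.952726,  N(d₂) = 0.801184,  e^(−rT) = 0.623637
E₀ = V₀·N(d₁) − D·e^(−rT)·N(d₂)
   = 365.4957·0.952726 − 207.1793·0.623637·0.801184 = 244.700539
B₀ = V₀ − E₀ = 365.4957 − 244.700539 = 120.795161

B0=120.7952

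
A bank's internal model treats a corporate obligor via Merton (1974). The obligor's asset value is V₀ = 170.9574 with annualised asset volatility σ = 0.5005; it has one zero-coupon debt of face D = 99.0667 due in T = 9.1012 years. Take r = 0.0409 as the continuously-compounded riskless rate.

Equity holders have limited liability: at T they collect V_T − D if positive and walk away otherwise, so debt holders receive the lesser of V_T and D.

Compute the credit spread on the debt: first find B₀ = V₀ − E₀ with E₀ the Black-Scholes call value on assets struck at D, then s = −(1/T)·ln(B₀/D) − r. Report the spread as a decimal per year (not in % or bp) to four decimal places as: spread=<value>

spread=0.0460

d₁ = [ln(V₀/D) + (r + σ²/2)T] / (σ√T)
   = [ln(170.9574/99.0667) + (0.0409 + 0.5·0.5005²)·9.1012] / (0.5005·√9.1012)
   = [0.545621 + 1.512166] / 1.509918 = 1.362846
d₂ = d₁ − σ√T = 1.362846 − 1.509918 = -0.147072
N(d₁) = 0.913535,  N(d₂) = 0.441538,  e^(−rT) = 0.689189
E₀ = V₀·N(d₁) − D·e^(−rT)·N(d₂)
   = 170.9574·0.913535 − 99.0667·0.689189·0.441538 = 126.029184
B₀ = V₀ − E₀ = 170.9574 − 126.029184 = 44.928216
spread = −(1/T)·ln(B₀/D) − r = −(1/9.1012)·ln(44.928216/99.0667) − 0.0409 = 0.04598166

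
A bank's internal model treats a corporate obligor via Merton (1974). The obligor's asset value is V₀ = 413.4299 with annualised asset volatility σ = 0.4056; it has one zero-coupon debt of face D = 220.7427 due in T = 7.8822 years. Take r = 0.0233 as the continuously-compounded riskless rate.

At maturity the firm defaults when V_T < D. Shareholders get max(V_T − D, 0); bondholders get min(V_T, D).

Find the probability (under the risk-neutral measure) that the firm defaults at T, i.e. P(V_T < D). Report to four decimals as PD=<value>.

PD=0.4432

d₁ = [ln(V₀/D) + (r + σ²/2)T] / (σ√T)
   = [ln(413.4299/220.7427) + (0.0233 + 0.5·0.4056²)·7.8822] / (0.4056·√7.8822)
   = [0.627490 + 0.832011] / 1.138732 = 1.281689
d₂ = d₁ − σ√T = 1.281689 − 1.138732 = 0.142957
risk-neutral PD = N(−d₂) = N(-0.142957) = 0.443162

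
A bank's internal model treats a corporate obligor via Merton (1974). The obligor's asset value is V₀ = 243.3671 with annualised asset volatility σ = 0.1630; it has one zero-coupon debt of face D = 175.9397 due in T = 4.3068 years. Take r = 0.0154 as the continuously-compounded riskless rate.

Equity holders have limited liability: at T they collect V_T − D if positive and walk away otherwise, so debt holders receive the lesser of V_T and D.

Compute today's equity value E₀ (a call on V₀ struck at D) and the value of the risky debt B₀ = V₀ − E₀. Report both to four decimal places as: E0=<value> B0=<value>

d₁ = [ln(V₀/D) + (r + σ²/2)T] / (σ√T)
   = [ln(243.3671/175.9397) + (0.0154 + 0.5·0.1630²)·4.3068] / (0.1630·√4.3068)
   = [0.324430 + 0.123538] / 0.338271 = 1.324287
d₂ = d₁ − σ√T = 1.324287 − 0.338271 = 0.986016
N(d₁) = 0.907296,  N(d₂) = 0.837937,  e^(−rT) = 0.935827
E₀ = V₀·N(d₁) − D·e^(−rT)·N(d₂)
   = 243.3671·0.907296 − 175.9397·0.935827·0.837937 = 82.840391
B₀ = V₀ − E₀ = 243.3671 − 82.840391 = 160.526709

E0=82.8404 B0=160.5267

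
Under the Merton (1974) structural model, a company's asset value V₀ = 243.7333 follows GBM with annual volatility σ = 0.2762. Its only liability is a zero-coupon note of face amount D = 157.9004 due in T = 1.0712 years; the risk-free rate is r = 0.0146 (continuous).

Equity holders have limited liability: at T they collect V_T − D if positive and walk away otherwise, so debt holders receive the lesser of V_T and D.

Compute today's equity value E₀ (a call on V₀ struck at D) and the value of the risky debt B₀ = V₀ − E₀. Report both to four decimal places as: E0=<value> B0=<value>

d₁ = [ln(V₀/D) + (r + σ²/2)T] / (σ√T)
   = [ln(243.7333/157.9004) + (0.0146 + 0.5·0.2762²)·1.0712] / (0.2762·√1.0712)
   = [0.434110 + 0.056499] / 0.285864 = 1.716233
d₂ = d₁ − σ√T = 1.716233 − 0.285864 = 1.430369
N(d₁) = 0.956940,  N(d₂) = 0.923694,  e^(−rT) = 0.984482
E₀ = V₀·N(d₁) − D·e^(−rT)·N(d₂)
   = 243.7333·0.956940 − 157.9004·0.984482·0.923694 = 89.649795
B₀ = V₀ − E₀ = 243.7333 − 89.649795 = 154.083505

E0=89.6498 B0=154.0835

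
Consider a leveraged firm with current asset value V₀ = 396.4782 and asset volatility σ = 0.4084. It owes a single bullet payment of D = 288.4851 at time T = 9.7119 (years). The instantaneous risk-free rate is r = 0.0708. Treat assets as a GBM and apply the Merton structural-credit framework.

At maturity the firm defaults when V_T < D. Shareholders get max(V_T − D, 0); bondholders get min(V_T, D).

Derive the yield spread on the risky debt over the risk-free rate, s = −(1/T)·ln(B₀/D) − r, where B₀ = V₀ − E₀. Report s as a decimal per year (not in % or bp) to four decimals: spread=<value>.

d₁ = [ln(V₀/D) + (r + σ²/2)T] / (σ√T)
   = [ln(396.4782/288.4851) + (0.0708 + 0.5·0.4084²)·9.7119] / (0.4084·√9.7119)
   = [0.317978 + 1.497529] / 1.272735 = 1.426461
d₂ = d₁ − σ√T = 1.426461 − 1.272735 = 0.153727
N(d₁) = 0.923132,  N(d₂) = 0.561087,  e^(−rT) = 0.502780
E₀ = V₀·N(d₁) − D·e^(−rT)·N(d₂)
   = 396.4782·0.923132 − 288.4851·0.502780·0.561087 = 284.619198
B₀ = V₀ − E₀ = 396.4782 − 284.619198 = 111.859002
spread = −(1/T)·ln(B₀/D) − r = −(1/9.7119)·ln(111.859002/288.4851) − 0.0708 = 0.02675087

spread=0.0268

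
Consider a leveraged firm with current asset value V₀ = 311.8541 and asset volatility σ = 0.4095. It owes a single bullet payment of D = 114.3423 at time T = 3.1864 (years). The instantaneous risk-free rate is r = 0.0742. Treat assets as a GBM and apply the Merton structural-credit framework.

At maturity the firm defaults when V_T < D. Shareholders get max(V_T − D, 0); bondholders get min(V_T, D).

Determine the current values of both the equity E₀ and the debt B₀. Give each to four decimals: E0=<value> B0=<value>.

E0=223.7417 B0=88.1124

d₁ = [ln(V₀/D) + (r + σ²/2)T] / (σ√T)
   = [ln(311.8541/114.3423) + (0.0742 + 0.5·0.4095²)·3.1864] / (0.4095·√3.1864)
   = [1.003339 + 0.503595] / 0.730978 = 2.061532
d₂ = d₁ − σ√T = 2.061532 − 0.730978 = 1.330555
N(d₁) = 0.980374,  N(d₂) = 0.908332,  e^(−rT) = 0.789440
E₀ = V₀·N(d₁) − D·e^(−rT)·N(d₂)
   = 311.8541·0.980374 − 114.3423·0.789440·0.908332 = 223.741695
B₀ = V₀ − E₀ = 311.8541 − 223.741695 = 88.112405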